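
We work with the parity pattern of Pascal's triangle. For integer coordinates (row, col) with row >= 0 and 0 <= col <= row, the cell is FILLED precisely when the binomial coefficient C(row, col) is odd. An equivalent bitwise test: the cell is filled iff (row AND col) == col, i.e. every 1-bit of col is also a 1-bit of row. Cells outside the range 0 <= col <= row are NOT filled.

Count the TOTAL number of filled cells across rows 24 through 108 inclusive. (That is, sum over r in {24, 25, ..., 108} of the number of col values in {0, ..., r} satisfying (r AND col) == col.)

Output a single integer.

Answer: 1276

Derivation:
r24=11000 pc2: +4 =4
r25=11001 pc3: +8 =12
r26=11010 pc3: +8 =20
r27=11011 pc4: +16 =36
r28=11100 pc3: +8 =44
r29=11101 pc4: +16 =60
r30=11110 pc4: +16 =76
r31=11111 pc5: +32 =108
r32=100000 pc1: +2 =110
r33=100001 pc2: +4 =114
r34=100010 pc2: +4 =118
r35=100011 pc3: +8 =126
r36=100100 pc2: +4 =130
r37=100101 pc3: +8 =138
r38=100110 pc3: +8 =146
r39=100111 pc4: +16 =162
r40=101000 pc2: +4 =166
r41=101001 pc3: +8 =174
r42=101010 pc3: +8 =182
r43=101011 pc4: +16 =198
r44=101100 pc3: +8 =206
r45=101101 pc4: +16 =222
r46=101110 pc4: +16 =238
r47=101111 pc5: +32 =270
r48=110000 pc2: +4 =274
r49=110001 pc3: +8 =282
r50=110010 pc3: +8 =290
r51=110011 pc4: +16 =306
r52=110100 pc3: +8 =314
r53=110101 pc4: +16 =330
r54=110110 pc4: +16 =346
r55=110111 pc5: +32 =378
r56=111000 pc3: +8 =386
r57=111001 pc4: +16 =402
r58=111010 pc4: +16 =418
r59=111011 pc5: +32 =450
r60=111100 pc4: +16 =466
r61=111101 pc5: +32 =498
r62=111110 pc5: +32 =530
r63=111111 pc6: +64 =594
r64=1000000 pc1: +2 =596
r65=1000001 pc2: +4 =600
r66=1000010 pc2: +4 =604
r67=1000011 pc3: +8 =612
r68=1000100 pc2: +4 =616
r69=1000101 pc3: +8 =624
r70=1000110 pc3: +8 =632
r71=1000111 pc4: +16 =648
r72=1001000 pc2: +4 =652
r73=1001001 pc3: +8 =660
r74=1001010 pc3: +8 =668
r75=1001011 pc4: +16 =684
r76=1001100 pc3: +8 =692
r77=1001101 pc4: +16 =708
r78=1001110 pc4: +16 =724
r79=1001111 pc5: +32 =756
r80=1010000 pc2: +4 =760
r81=1010001 pc3: +8 =768
r82=1010010 pc3: +8 =776
r83=1010011 pc4: +16 =792
r84=1010100 pc3: +8 =800
r85=1010101 pc4: +16 =816
r86=1010110 pc4: +16 =832
r87=1010111 pc5: +32 =864
r88=1011000 pc3: +8 =872
r89=1011001 pc4: +16 =888
r90=1011010 pc4: +16 =904
r91=1011011 pc5: +32 =936
r92=1011100 pc4: +16 =952
r93=1011101 pc5: +32 =984
r94=1011110 pc5: +32 =1016
r95=1011111 pc6: +64 =1080
r96=1100000 pc2: +4 =1084
r97=1100001 pc3: +8 =1092
r98=1100010 pc3: +8 =1100
r99=1100011 pc4: +16 =1116
r100=1100100 pc3: +8 =1124
r101=1100101 pc4: +16 =1140
r102=1100110 pc4: +16 =1156
r103=1100111 pc5: +32 =1188
r104=1101000 pc3: +8 =1196
r105=1101001 pc4: +16 =1212
r106=1101010 pc4: +16 =1228
r107=1101011 pc5: +32 =1260
r108=1101100 pc4: +16 =1276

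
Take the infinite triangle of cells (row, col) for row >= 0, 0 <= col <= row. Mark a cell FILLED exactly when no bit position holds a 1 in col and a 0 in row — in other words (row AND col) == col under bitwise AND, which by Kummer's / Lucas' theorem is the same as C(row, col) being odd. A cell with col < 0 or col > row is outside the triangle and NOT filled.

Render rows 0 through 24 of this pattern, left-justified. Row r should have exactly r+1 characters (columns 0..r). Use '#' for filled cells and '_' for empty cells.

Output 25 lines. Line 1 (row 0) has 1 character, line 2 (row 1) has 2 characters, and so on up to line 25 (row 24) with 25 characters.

Answer: #
##
#_#
####
#___#
##__##
#_#_#_#
########
#_______#
##______##
#_#_____#_#
####____####
#___#___#___#
##__##__##__##
#_#_#_#_#_#_#_#
################
#_______________#
##______________##
#_#_____________#_#
####____________####
#___#___________#___#
##__##__________##__##
#_#_#_#_________#_#_#_#
########________########
#_______#_______#_______#

Derivation:
r0=0: #
r1=1: ##
r2=10: #_#
r3=11: ####
r4=100: #___#
r5=101: ##__##
r6=110: #_#_#_#
r7=111: ########
r8=1000: #_______#
r9=1001: ##______##
r10=1010: #_#_____#_#
r11=1011: ####____####
r12=1100: #___#___#___#
r13=1101: ##__##__##__##
r14=1110: #_#_#_#_#_#_#_#
r15=1111: ################
r16=10000: #_______________#
r17=10001: ##______________##
r18=10010: #_#_____________#_#
r19=10011: ####____________####
r20=10100: #___#___________#___#
r21=10101: ##__##__________##__##
r22=10110: #_#_#_#_________#_#_#_#
r23=10111: ########________########
r24=11000: #_______#_______#_______#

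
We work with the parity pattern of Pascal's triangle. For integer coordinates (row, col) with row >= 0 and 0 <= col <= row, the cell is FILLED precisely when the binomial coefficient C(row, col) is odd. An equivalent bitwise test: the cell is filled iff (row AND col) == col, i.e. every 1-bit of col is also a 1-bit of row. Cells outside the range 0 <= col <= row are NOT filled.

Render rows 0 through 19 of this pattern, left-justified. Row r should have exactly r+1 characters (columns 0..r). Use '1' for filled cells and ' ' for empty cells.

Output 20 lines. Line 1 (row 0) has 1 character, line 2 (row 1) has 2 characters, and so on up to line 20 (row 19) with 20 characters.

r0=0: 1
r1=1: 11
r2=10: 1 1
r3=11: 1111
r4=100: 1   1
r5=101: 11  11
r6=110: 1 1 1 1
r7=111: 11111111
r8=1000: 1       1
r9=1001: 11      11
r10=1010: 1 1     1 1
r11=1011: 1111    1111
r12=1100: 1   1   1   1
r13=1101: 11  11  11  11
r14=1110: 1 1 1 1 1 1 1 1
r15=1111: 1111111111111111
r16=10000: 1               1
r17=10001: 11              11
r18=10010: 1 1             1 1
r19=10011: 1111            1111

Answer: 1
11
1 1
1111
1   1
11  11
1 1 1 1
11111111
1       1
11      11
1 1     1 1
1111    1111
1   1   1   1
11  11  11  11
1 1 1 1 1 1 1 1
1111111111111111
1               1
11              11
1 1             1 1
1111            1111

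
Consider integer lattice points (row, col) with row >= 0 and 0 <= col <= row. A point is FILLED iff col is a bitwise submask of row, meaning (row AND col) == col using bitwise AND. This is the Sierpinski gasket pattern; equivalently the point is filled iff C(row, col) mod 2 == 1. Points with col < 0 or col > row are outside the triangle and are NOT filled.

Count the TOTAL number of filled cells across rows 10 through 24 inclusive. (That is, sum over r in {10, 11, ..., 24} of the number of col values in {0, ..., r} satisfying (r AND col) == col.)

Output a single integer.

r10=1010 pc2: +4 =4
r11=1011 pc3: +8 =12
r12=1100 pc2: +4 =16
r13=1101 pc3: +8 =24
r14=1110 pc3: +8 =32
r15=1111 pc4: +16 =48
r16=10000 pc1: +2 =50
r17=10001 pc2: +4 =54
r18=10010 pc2: +4 =58
r19=10011 pc3: +8 =66
r20=10100 pc2: +4 =70
r21=10101 pc3: +8 =78
r22=10110 pc3: +8 =86
r23=10111 pc4: +16 =102
r24=11000 pc2: +4 =106

Answer: 106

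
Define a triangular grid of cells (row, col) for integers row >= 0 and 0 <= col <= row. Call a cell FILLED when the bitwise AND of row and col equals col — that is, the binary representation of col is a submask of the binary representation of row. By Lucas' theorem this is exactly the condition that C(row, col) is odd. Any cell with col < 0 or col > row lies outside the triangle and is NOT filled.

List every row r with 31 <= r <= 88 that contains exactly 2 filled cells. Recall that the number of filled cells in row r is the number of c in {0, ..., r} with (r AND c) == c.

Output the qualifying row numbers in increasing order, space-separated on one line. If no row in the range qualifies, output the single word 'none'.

Row r has 2^popcount(r) filled cells, so we need popcount(r) = log2(2) = 1.
Scan r = 31..88 and keep those with exactly 1 one-bits:
r=31=11111 popcount=5 -> skip
r=32=100000 popcount=1 -> KEEP
r=33=100001 popcount=2 -> skip
r=34=100010 popcount=2 -> skip
r=35=100011 popcount=3 -> skip
r=36=100100 popcount=2 -> skip
r=37=100101 popcount=3 -> skip
r=38=100110 popcount=3 -> skip
r=39=100111 popcount=4 -> skip
r=40=101000 popcount=2 -> skip
r=41=101001 popcount=3 -> skip
r=42=101010 popcount=3 -> skip
r=43=101011 popcount=4 -> skip
r=44=101100 popcount=3 -> skip
r=45=101101 popcount=4 -> skip
r=46=101110 popcount=4 -> skip
r=47=101111 popcount=5 -> skip
r=48=110000 popcount=2 -> skip
r=49=110001 popcount=3 -> skip
r=50=110010 popcount=3 -> skip
r=51=110011 popcount=4 -> skip
r=52=110100 popcount=3 -> skip
r=53=110101 popcount=4 -> skip
r=54=110110 popcount=4 -> skip
r=55=110111 popcount=5 -> skip
r=56=111000 popcount=3 -> skip
r=57=111001 popcount=4 -> skip
r=58=111010 popcount=4 -> skip
r=59=111011 popcount=5 -> skip
r=60=111100 popcount=4 -> skip
r=61=111101 popcount=5 -> skip
r=62=111110 popcount=5 -> skip
r=63=111111 popcount=6 -> skip
r=64=1000000 popcount=1 -> KEEP
r=65=1000001 popcount=2 -> skip
r=66=1000010 popcount=2 -> skip
r=67=1000011 popcount=3 -> skip
r=68=1000100 popcount=2 -> skip
r=69=1000101 popcount=3 -> skip
r=70=1000110 popcount=3 -> skip
r=71=1000111 popcount=4 -> skip
r=72=1001000 popcount=2 -> skip
r=73=1001001 popcount=3 -> skip
r=74=1001010 popcount=3 -> skip
r=75=1001011 popcount=4 -> skip
r=76=1001100 popcount=3 -> skip
r=77=1001101 popcount=4 -> skip
r=78=1001110 popcount=4 -> skip
r=79=1001111 popcount=5 -> skip
r=80=1010000 popcount=2 -> skip
r=81=1010001 popcount=3 -> skip
r=82=1010010 popcount=3 -> skip
r=83=1010011 popcount=4 -> skip
r=84=1010100 popcount=3 -> skip
r=85=1010101 popcount=4 -> skip
r=86=1010110 popcount=4 -> skip
r=87=1010111 popcount=5 -> skip
r=88=1011000 popcount=3 -> skip
Kept rows: 32 64

Answer: 32 64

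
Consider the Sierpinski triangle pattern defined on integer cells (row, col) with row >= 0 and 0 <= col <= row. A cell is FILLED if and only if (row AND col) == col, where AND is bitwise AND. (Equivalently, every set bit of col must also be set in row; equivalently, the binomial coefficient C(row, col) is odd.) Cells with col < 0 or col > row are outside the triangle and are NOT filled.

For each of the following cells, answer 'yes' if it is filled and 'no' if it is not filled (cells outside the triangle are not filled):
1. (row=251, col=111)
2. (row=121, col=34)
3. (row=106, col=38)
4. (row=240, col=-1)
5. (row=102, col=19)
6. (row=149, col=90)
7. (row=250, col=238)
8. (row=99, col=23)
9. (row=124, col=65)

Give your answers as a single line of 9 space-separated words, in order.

Answer: no no no no no no no no no

Derivation:
(251,111): row=0b11111011, col=0b1101111, row AND col = 0b1101011 = 107; 107 != 111 -> empty
(121,34): row=0b1111001, col=0b100010, row AND col = 0b100000 = 32; 32 != 34 -> empty
(106,38): row=0b1101010, col=0b100110, row AND col = 0b100010 = 34; 34 != 38 -> empty
(240,-1): col outside [0, 240] -> not filled
(102,19): row=0b1100110, col=0b10011, row AND col = 0b10 = 2; 2 != 19 -> empty
(149,90): row=0b10010101, col=0b1011010, row AND col = 0b10000 = 16; 16 != 90 -> empty
(250,238): row=0b11111010, col=0b11101110, row AND col = 0b11101010 = 234; 234 != 238 -> empty
(99,23): row=0b1100011, col=0b10111, row AND col = 0b11 = 3; 3 != 23 -> empty
(124,65): row=0b1111100, col=0b1000001, row AND col = 0b1000000 = 64; 64 != 65 -> empty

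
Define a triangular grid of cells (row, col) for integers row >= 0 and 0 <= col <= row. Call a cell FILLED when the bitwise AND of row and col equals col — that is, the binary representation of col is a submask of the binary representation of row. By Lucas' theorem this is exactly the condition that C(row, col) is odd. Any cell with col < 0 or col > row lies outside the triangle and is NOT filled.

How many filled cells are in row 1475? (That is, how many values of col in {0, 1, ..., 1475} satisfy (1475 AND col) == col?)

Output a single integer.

1475 in binary = 10111000011
popcount(1475) = number of 1-bits in 10111000011 = 6
A col c satisfies (1475 AND c) == c iff every set bit of c is also set in 1475; each of the 6 set bits of 1475 can independently be on or off in c.
count = 2^6 = 64

Answer: 64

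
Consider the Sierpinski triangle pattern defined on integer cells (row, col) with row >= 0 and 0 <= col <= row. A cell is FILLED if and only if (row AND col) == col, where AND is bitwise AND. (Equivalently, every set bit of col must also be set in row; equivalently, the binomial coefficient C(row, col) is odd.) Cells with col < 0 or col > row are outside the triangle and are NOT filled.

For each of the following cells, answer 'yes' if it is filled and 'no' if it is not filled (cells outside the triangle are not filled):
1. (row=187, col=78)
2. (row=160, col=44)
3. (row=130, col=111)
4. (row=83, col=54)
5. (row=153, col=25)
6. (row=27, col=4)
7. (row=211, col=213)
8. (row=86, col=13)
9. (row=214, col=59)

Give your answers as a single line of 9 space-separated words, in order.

Answer: no no no no yes no no no no

Derivation:
(187,78): row=0b10111011, col=0b1001110, row AND col = 0b1010 = 10; 10 != 78 -> empty
(160,44): row=0b10100000, col=0b101100, row AND col = 0b100000 = 32; 32 != 44 -> empty
(130,111): row=0b10000010, col=0b1101111, row AND col = 0b10 = 2; 2 != 111 -> empty
(83,54): row=0b1010011, col=0b110110, row AND col = 0b10010 = 18; 18 != 54 -> empty
(153,25): row=0b10011001, col=0b11001, row AND col = 0b11001 = 25; 25 == 25 -> filled
(27,4): row=0b11011, col=0b100, row AND col = 0b0 = 0; 0 != 4 -> empty
(211,213): col outside [0, 211] -> not filled
(86,13): row=0b1010110, col=0b1101, row AND col = 0b100 = 4; 4 != 13 -> empty
(214,59): row=0b11010110, col=0b111011, row AND col = 0b10010 = 18; 18 != 59 -> empty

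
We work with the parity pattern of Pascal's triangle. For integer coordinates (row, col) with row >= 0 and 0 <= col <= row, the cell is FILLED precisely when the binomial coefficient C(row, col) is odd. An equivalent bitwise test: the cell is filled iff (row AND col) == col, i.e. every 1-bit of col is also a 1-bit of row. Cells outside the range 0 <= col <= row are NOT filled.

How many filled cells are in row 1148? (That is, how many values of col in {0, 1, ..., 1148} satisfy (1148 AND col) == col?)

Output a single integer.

1148 in binary = 10001111100
popcount(1148) = number of 1-bits in 10001111100 = 6
A col c satisfies (1148 AND c) == c iff every set bit of c is also set in 1148; each of the 6 set bits of 1148 can independently be on or off in c.
count = 2^6 = 64

Answer: 64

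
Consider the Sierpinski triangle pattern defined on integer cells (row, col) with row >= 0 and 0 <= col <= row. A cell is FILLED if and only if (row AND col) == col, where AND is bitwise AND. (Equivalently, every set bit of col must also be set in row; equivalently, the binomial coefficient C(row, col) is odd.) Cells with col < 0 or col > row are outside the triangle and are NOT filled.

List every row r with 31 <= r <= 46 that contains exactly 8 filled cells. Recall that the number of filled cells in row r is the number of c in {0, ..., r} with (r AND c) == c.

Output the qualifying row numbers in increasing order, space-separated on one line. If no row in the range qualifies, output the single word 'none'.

Answer: 35 37 38 41 42 44

Derivation:
Row r has 2^popcount(r) filled cells, so we need popcount(r) = log2(8) = 3.
Scan r = 31..46 and keep those with exactly 3 one-bits:
r=31=11111 popcount=5 -> skip
r=32=100000 popcount=1 -> skip
r=33=100001 popcount=2 -> skip
r=34=100010 popcount=2 -> skip
r=35=100011 popcount=3 -> KEEP
r=36=100100 popcount=2 -> skip
r=37=100101 popcount=3 -> KEEP
r=38=100110 popcount=3 -> KEEP
r=39=100111 popcount=4 -> skip
r=40=101000 popcount=2 -> skip
r=41=101001 popcount=3 -> KEEP
r=42=101010 popcount=3 -> KEEP
r=43=101011 popcount=4 -> skip
r=44=101100 popcount=3 -> KEEP
r=45=101101 popcount=4 -> skip
r=46=101110 popcount=4 -> skip
Kept rows: 35 37 38 41 42 44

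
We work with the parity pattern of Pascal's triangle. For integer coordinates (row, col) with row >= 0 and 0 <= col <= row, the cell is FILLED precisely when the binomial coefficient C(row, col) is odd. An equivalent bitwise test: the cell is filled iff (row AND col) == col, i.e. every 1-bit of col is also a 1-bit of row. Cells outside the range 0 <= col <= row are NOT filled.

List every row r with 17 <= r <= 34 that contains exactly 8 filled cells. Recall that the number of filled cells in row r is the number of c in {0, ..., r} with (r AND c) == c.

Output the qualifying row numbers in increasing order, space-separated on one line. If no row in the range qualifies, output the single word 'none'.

Row r has 2^popcount(r) filled cells, so we need popcount(r) = log2(8) = 3.
Scan r = 17..34 and keep those with exactly 3 one-bits:
r=17=10001 popcount=2 -> skip
r=18=10010 popcount=2 -> skip
r=19=10011 popcount=3 -> KEEP
r=20=10100 popcount=2 -> skip
r=21=10101 popcount=3 -> KEEP
r=22=10110 popcount=3 -> KEEP
r=23=10111 popcount=4 -> skip
r=24=11000 popcount=2 -> skip
r=25=11001 popcount=3 -> KEEP
r=26=11010 popcount=3 -> KEEP
r=27=11011 popcount=4 -> skip
r=28=11100 popcount=3 -> KEEP
r=29=11101 popcount=4 -> skip
r=30=11110 popcount=4 -> skip
r=31=11111 popcount=5 -> skip
r=32=100000 popcount=1 -> skip
r=33=100001 popcount=2 -> skip
r=34=100010 popcount=2 -> skip
Kept rows: 19 21 22 25 26 28

Answer: 19 21 22 25 26 28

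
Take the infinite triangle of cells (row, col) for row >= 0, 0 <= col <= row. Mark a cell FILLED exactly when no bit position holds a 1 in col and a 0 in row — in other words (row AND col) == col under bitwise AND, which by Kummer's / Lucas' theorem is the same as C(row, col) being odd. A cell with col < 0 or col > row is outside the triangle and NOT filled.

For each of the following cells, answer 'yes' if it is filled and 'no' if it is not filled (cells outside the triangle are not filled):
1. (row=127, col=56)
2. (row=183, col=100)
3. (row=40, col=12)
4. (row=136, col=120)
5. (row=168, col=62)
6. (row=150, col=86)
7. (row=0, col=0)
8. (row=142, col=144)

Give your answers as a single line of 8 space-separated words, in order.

Answer: yes no no no no no yes no

Derivation:
(127,56): row=0b1111111, col=0b111000, row AND col = 0b111000 = 56; 56 == 56 -> filled
(183,100): row=0b10110111, col=0b1100100, row AND col = 0b100100 = 36; 36 != 100 -> empty
(40,12): row=0b101000, col=0b1100, row AND col = 0b1000 = 8; 8 != 12 -> empty
(136,120): row=0b10001000, col=0b1111000, row AND col = 0b1000 = 8; 8 != 120 -> empty
(168,62): row=0b10101000, col=0b111110, row AND col = 0b101000 = 40; 40 != 62 -> empty
(150,86): row=0b10010110, col=0b1010110, row AND col = 0b10110 = 22; 22 != 86 -> empty
(0,0): row=0b0, col=0b0, row AND col = 0b0 = 0; 0 == 0 -> filled
(142,144): col outside [0, 142] -> not filled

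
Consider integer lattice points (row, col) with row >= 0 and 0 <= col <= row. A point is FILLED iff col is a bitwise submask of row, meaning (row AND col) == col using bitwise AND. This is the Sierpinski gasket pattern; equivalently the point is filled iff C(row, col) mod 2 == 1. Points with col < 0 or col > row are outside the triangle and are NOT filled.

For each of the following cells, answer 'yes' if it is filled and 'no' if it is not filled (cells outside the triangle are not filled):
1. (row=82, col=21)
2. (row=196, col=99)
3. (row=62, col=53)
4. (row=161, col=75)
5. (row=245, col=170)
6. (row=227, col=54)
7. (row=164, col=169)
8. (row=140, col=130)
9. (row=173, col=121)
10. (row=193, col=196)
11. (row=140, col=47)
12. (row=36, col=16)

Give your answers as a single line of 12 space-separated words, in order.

(82,21): row=0b1010010, col=0b10101, row AND col = 0b10000 = 16; 16 != 21 -> empty
(196,99): row=0b11000100, col=0b1100011, row AND col = 0b1000000 = 64; 64 != 99 -> empty
(62,53): row=0b111110, col=0b110101, row AND col = 0b110100 = 52; 52 != 53 -> empty
(161,75): row=0b10100001, col=0b1001011, row AND col = 0b1 = 1; 1 != 75 -> empty
(245,170): row=0b11110101, col=0b10101010, row AND col = 0b10100000 = 160; 160 != 170 -> empty
(227,54): row=0b11100011, col=0b110110, row AND col = 0b100010 = 34; 34 != 54 -> empty
(164,169): col outside [0, 164] -> not filled
(140,130): row=0b10001100, col=0b10000010, row AND col = 0b10000000 = 128; 128 != 130 -> empty
(173,121): row=0b10101101, col=0b1111001, row AND col = 0b101001 = 41; 41 != 121 -> empty
(193,196): col outside [0, 193] -> not filled
(140,47): row=0b10001100, col=0b101111, row AND col = 0b1100 = 12; 12 != 47 -> empty
(36,16): row=0b100100, col=0b10000, row AND col = 0b0 = 0; 0 != 16 -> empty

Answer: no no no no no no no no no no no no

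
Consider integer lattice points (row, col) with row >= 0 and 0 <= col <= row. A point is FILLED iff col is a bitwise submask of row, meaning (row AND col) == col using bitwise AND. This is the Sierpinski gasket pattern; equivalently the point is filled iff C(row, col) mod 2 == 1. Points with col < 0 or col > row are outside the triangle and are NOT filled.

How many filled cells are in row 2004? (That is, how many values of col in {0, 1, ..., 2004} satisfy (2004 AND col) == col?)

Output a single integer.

2004 in binary = 11111010100
popcount(2004) = number of 1-bits in 11111010100 = 7
A col c satisfies (2004 AND c) == c iff every set bit of c is also set in 2004; each of the 7 set bits of 2004 can independently be on or off in c.
count = 2^7 = 128

Answer: 128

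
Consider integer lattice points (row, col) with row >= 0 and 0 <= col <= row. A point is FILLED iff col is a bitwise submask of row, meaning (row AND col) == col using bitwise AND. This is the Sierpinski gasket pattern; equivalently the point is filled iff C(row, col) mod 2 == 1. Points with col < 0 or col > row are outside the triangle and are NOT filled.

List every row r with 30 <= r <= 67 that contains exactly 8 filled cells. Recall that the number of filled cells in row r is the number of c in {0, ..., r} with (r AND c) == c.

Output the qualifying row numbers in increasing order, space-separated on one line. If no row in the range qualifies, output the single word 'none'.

Row r has 2^popcount(r) filled cells, so we need popcount(r) = log2(8) = 3.
Scan r = 30..67 and keep those with exactly 3 one-bits:
r=30=11110 popcount=4 -> skip
r=31=11111 popcount=5 -> skip
r=32=100000 popcount=1 -> skip
r=33=100001 popcount=2 -> skip
r=34=100010 popcount=2 -> skip
r=35=100011 popcount=3 -> KEEP
r=36=100100 popcount=2 -> skip
r=37=100101 popcount=3 -> KEEP
r=38=100110 popcount=3 -> KEEP
r=39=100111 popcount=4 -> skip
r=40=101000 popcount=2 -> skip
r=41=101001 popcount=3 -> KEEP
r=42=101010 popcount=3 -> KEEP
r=43=101011 popcount=4 -> skip
r=44=101100 popcount=3 -> KEEP
r=45=101101 popcount=4 -> skip
r=46=101110 popcount=4 -> skip
r=47=101111 popcount=5 -> skip
r=48=110000 popcount=2 -> skip
r=49=110001 popcount=3 -> KEEP
r=50=110010 popcount=3 -> KEEP
r=51=110011 popcount=4 -> skip
r=52=110100 popcount=3 -> KEEP
r=53=110101 popcount=4 -> skip
r=54=110110 popcount=4 -> skip
r=55=110111 popcount=5 -> skip
r=56=111000 popcount=3 -> KEEP
r=57=111001 popcount=4 -> skip
r=58=111010 popcount=4 -> skip
r=59=111011 popcount=5 -> skip
r=60=111100 popcount=4 -> skip
r=61=111101 popcount=5 -> skip
r=62=111110 popcount=5 -> skip
r=63=111111 popcount=6 -> skip
r=64=1000000 popcount=1 -> skip
r=65=1000001 popcount=2 -> skip
r=66=1000010 popcount=2 -> skip
r=67=1000011 popcount=3 -> KEEP
Kept rows: 35 37 38 41 42 44 49 50 52 56 67

Answer: 35 37 38 41 42 44 49 50 52 56 67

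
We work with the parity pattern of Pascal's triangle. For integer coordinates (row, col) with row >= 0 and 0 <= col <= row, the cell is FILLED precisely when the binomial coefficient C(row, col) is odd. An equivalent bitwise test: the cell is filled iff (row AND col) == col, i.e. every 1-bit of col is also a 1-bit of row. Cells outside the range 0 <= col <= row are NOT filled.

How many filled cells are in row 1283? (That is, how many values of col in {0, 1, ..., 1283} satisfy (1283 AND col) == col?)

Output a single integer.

Answer: 16

Derivation:
1283 in binary = 10100000011
popcount(1283) = number of 1-bits in 10100000011 = 4
A col c satisfies (1283 AND c) == c iff every set bit of c is also set in 1283; each of the 4 set bits of 1283 can independently be on or off in c.
count = 2^4 = 16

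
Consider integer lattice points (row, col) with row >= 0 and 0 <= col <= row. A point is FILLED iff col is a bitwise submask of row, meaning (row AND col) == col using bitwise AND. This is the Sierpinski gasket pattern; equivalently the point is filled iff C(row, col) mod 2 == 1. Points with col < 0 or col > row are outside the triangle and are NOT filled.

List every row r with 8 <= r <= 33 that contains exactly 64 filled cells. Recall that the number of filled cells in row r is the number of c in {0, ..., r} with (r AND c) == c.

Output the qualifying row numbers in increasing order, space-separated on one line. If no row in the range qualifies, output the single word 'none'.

Answer: none

Derivation:
Row r has 2^popcount(r) filled cells, so we need popcount(r) = log2(64) = 6.
Scan r = 8..33 and keep those with exactly 6 one-bits:
r=8=1000 popcount=1 -> skip
r=9=1001 popcount=2 -> skip
r=10=1010 popcount=2 -> skip
r=11=1011 popcount=3 -> skip
r=12=1100 popcount=2 -> skip
r=13=1101 popcount=3 -> skip
r=14=1110 popcount=3 -> skip
r=15=1111 popcount=4 -> skip
r=16=10000 popcount=1 -> skip
r=17=10001 popcount=2 -> skip
r=18=10010 popcount=2 -> skip
r=19=10011 popcount=3 -> skip
r=20=10100 popcount=2 -> skip
r=21=10101 popcount=3 -> skip
r=22=10110 popcount=3 -> skip
r=23=10111 popcount=4 -> skip
r=24=11000 popcount=2 -> skip
r=25=11001 popcount=3 -> skip
r=26=11010 popcount=3 -> skip
r=27=11011 popcount=4 -> skip
r=28=11100 popcount=3 -> skip
r=29=11101 popcount=4 -> skip
r=30=11110 popcount=4 -> skip
r=31=11111 popcount=5 -> skip
r=32=100000 popcount=1 -> skip
r=33=100001 popcount=2 -> skip
Kept rows: none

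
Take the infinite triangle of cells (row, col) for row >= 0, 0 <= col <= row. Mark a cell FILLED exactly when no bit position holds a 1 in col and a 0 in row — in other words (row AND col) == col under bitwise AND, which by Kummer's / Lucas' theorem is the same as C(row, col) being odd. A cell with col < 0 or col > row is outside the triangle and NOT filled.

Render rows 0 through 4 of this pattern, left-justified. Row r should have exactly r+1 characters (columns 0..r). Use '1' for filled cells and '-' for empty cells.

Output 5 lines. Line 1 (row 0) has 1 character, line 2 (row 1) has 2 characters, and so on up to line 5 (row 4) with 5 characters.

r0=0: 1
r1=1: 11
r2=10: 1-1
r3=11: 1111
r4=100: 1---1

Answer: 1
11
1-1
1111
1---1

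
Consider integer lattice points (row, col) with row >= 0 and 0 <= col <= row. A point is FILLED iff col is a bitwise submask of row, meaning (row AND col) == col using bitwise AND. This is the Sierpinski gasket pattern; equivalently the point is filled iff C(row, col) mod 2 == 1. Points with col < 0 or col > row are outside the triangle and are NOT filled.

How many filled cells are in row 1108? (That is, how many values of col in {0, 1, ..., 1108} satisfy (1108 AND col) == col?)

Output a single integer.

Answer: 16

Derivation:
1108 in binary = 10001010100
popcount(1108) = number of 1-bits in 10001010100 = 4
A col c satisfies (1108 AND c) == c iff every set bit of c is also set in 1108; each of the 4 set bits of 1108 can independently be on or off in c.
count = 2^4 = 16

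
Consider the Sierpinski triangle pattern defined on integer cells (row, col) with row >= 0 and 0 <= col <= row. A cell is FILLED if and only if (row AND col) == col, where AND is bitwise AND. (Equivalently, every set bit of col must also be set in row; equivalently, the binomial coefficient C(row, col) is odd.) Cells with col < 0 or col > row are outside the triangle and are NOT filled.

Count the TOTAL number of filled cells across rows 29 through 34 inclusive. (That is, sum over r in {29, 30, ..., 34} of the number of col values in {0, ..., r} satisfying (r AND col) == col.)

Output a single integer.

r29=11101 pc4: +16 =16
r30=11110 pc4: +16 =32
r31=11111 pc5: +32 =64
r32=100000 pc1: +2 =66
r33=100001 pc2: +4 =70
r34=100010 pc2: +4 =74

Answer: 74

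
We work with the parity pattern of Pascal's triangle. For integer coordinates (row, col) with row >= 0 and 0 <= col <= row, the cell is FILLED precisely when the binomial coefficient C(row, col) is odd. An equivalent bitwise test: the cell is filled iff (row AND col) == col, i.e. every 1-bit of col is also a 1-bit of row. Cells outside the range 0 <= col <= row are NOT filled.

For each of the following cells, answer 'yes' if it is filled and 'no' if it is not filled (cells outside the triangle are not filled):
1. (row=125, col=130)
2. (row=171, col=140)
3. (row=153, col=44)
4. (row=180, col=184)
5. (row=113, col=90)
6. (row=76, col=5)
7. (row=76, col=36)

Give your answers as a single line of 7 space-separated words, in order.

Answer: no no no no no no no

Derivation:
(125,130): col outside [0, 125] -> not filled
(171,140): row=0b10101011, col=0b10001100, row AND col = 0b10001000 = 136; 136 != 140 -> empty
(153,44): row=0b10011001, col=0b101100, row AND col = 0b1000 = 8; 8 != 44 -> empty
(180,184): col outside [0, 180] -> not filled
(113,90): row=0b1110001, col=0b1011010, row AND col = 0b1010000 = 80; 80 != 90 -> empty
(76,5): row=0b1001100, col=0b101, row AND col = 0b100 = 4; 4 != 5 -> empty
(76,36): row=0b1001100, col=0b100100, row AND col = 0b100 = 4; 4 != 36 -> empty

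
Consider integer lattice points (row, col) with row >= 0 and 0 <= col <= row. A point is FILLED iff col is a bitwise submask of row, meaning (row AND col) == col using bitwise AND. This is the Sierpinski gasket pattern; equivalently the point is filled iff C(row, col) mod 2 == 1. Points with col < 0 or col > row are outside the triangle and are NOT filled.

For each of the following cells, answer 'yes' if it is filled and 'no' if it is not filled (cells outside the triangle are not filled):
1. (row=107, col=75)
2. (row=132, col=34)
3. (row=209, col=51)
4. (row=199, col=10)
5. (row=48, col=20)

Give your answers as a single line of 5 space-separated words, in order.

Answer: yes no no no no

Derivation:
(107,75): row=0b1101011, col=0b1001011, row AND col = 0b1001011 = 75; 75 == 75 -> filled
(132,34): row=0b10000100, col=0b100010, row AND col = 0b0 = 0; 0 != 34 -> empty
(209,51): row=0b11010001, col=0b110011, row AND col = 0b10001 = 17; 17 != 51 -> empty
(199,10): row=0b11000111, col=0b1010, row AND col = 0b10 = 2; 2 != 10 -> empty
(48,20): row=0b110000, col=0b10100, row AND col = 0b10000 = 16; 16 != 20 -> empty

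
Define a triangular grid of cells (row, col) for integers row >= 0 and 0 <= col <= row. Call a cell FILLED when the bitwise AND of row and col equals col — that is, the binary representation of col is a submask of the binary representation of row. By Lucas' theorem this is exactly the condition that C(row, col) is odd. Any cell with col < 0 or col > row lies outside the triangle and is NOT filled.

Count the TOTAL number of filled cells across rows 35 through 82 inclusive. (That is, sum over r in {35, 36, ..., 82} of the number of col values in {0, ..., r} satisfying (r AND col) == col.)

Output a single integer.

r35=100011 pc3: +8 =8
r36=100100 pc2: +4 =12
r37=100101 pc3: +8 =20
r38=100110 pc3: +8 =28
r39=100111 pc4: +16 =44
r40=101000 pc2: +4 =48
r41=101001 pc3: +8 =56
r42=101010 pc3: +8 =64
r43=101011 pc4: +16 =80
r44=101100 pc3: +8 =88
r45=101101 pc4: +16 =104
r46=101110 pc4: +16 =120
r47=101111 pc5: +32 =152
r48=110000 pc2: +4 =156
r49=110001 pc3: +8 =164
r50=110010 pc3: +8 =172
r51=110011 pc4: +16 =188
r52=110100 pc3: +8 =196
r53=110101 pc4: +16 =212
r54=110110 pc4: +16 =228
r55=110111 pc5: +32 =260
r56=111000 pc3: +8 =268
r57=111001 pc4: +16 =284
r58=111010 pc4: +16 =300
r59=111011 pc5: +32 =332
r60=111100 pc4: +16 =348
r61=111101 pc5: +32 =380
r62=111110 pc5: +32 =412
r63=111111 pc6: +64 =476
r64=1000000 pc1: +2 =478
r65=1000001 pc2: +4 =482
r66=1000010 pc2: +4 =486
r67=1000011 pc3: +8 =494
r68=1000100 pc2: +4 =498
r69=1000101 pc3: +8 =506
r70=1000110 pc3: +8 =514
r71=1000111 pc4: +16 =530
r72=1001000 pc2: +4 =534
r73=1001001 pc3: +8 =542
r74=1001010 pc3: +8 =550
r75=1001011 pc4: +16 =566
r76=1001100 pc3: +8 =574
r77=1001101 pc4: +16 =590
r78=1001110 pc4: +16 =606
r79=1001111 pc5: +32 =638
r80=1010000 pc2: +4 =642
r81=1010001 pc3: +8 =650
r82=1010010 pc3: +8 =658

Answer: 658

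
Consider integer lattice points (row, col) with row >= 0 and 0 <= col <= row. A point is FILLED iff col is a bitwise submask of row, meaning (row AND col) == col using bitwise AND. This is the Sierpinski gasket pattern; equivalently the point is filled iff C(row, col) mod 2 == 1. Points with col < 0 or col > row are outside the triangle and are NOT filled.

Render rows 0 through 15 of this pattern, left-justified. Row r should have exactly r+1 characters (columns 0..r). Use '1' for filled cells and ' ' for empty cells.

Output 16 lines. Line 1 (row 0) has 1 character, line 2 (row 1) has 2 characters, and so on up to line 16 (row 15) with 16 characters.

Answer: 1
11
1 1
1111
1   1
11  11
1 1 1 1
11111111
1       1
11      11
1 1     1 1
1111    1111
1   1   1   1
11  11  11  11
1 1 1 1 1 1 1 1
1111111111111111

Derivation:
r0=0: 1
r1=1: 11
r2=10: 1 1
r3=11: 1111
r4=100: 1   1
r5=101: 11  11
r6=110: 1 1 1 1
r7=111: 11111111
r8=1000: 1       1
r9=1001: 11      11
r10=1010: 1 1     1 1
r11=1011: 1111    1111
r12=1100: 1   1   1   1
r13=1101: 11  11  11  11
r14=1110: 1 1 1 1 1 1 1 1
r15=1111: 1111111111111111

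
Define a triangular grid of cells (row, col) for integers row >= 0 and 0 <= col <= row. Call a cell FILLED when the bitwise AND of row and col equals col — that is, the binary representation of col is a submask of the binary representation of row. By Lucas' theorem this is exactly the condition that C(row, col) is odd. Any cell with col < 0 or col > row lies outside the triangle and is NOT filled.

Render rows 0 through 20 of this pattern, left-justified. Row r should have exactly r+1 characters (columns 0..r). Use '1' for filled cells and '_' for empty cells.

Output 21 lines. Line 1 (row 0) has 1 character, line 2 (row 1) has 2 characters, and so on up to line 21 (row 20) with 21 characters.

Answer: 1
11
1_1
1111
1___1
11__11
1_1_1_1
11111111
1_______1
11______11
1_1_____1_1
1111____1111
1___1___1___1
11__11__11__11
1_1_1_1_1_1_1_1
1111111111111111
1_______________1
11______________11
1_1_____________1_1
1111____________1111
1___1___________1___1

Derivation:
r0=0: 1
r1=1: 11
r2=10: 1_1
r3=11: 1111
r4=100: 1___1
r5=101: 11__11
r6=110: 1_1_1_1
r7=111: 11111111
r8=1000: 1_______1
r9=1001: 11______11
r10=1010: 1_1_____1_1
r11=1011: 1111____1111
r12=1100: 1___1___1___1
r13=1101: 11__11__11__11
r14=1110: 1_1_1_1_1_1_1_1
r15=1111: 1111111111111111
r16=10000: 1_______________1
r17=10001: 11______________11
r18=10010: 1_1_____________1_1
r19=10011: 1111____________1111
r20=10100: 1___1___________1___1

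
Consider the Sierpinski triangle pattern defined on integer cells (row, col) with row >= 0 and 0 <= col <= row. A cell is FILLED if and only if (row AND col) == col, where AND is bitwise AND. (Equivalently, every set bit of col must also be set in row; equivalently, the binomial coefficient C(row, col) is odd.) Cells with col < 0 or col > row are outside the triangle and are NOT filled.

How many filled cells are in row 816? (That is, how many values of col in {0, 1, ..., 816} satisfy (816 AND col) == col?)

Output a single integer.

816 in binary = 1100110000
popcount(816) = number of 1-bits in 1100110000 = 4
A col c satisfies (816 AND c) == c iff every set bit of c is also set in 816; each of the 4 set bits of 816 can independently be on or off in c.
count = 2^4 = 16

Answer: 16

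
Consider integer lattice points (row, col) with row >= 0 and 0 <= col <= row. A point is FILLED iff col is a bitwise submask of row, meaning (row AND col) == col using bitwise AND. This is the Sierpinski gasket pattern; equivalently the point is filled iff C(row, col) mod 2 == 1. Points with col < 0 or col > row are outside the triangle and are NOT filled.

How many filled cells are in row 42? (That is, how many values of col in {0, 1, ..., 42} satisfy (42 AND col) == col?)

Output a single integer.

42 in binary = 101010
popcount(42) = number of 1-bits in 101010 = 3
A col c satisfies (42 AND c) == c iff every set bit of c is also set in 42; each of the 3 set bits of 42 can independently be on or off in c.
count = 2^3 = 8

Answer: 8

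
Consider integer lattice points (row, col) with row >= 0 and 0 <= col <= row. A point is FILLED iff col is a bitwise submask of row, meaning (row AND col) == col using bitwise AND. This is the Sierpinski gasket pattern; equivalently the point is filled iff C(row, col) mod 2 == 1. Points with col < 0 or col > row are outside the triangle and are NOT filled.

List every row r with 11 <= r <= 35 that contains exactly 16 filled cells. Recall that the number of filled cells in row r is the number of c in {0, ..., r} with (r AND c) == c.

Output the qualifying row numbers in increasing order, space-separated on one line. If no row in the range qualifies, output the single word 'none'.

Row r has 2^popcount(r) filled cells, so we need popcount(r) = log2(16) = 4.
Scan r = 11..35 and keep those with exactly 4 one-bits:
r=11=1011 popcount=3 -> skip
r=12=1100 popcount=2 -> skip
r=13=1101 popcount=3 -> skip
r=14=1110 popcount=3 -> skip
r=15=1111 popcount=4 -> KEEP
r=16=10000 popcount=1 -> skip
r=17=10001 popcount=2 -> skip
r=18=10010 popcount=2 -> skip
r=19=10011 popcount=3 -> skip
r=20=10100 popcount=2 -> skip
r=21=10101 popcount=3 -> skip
r=22=10110 popcount=3 -> skip
r=23=10111 popcount=4 -> KEEP
r=24=11000 popcount=2 -> skip
r=25=11001 popcount=3 -> skip
r=26=11010 popcount=3 -> skip
r=27=11011 popcount=4 -> KEEP
r=28=11100 popcount=3 -> skip
r=29=11101 popcount=4 -> KEEP
r=30=11110 popcount=4 -> KEEP
r=31=11111 popcount=5 -> skip
r=32=100000 popcount=1 -> skip
r=33=100001 popcount=2 -> skip
r=34=100010 popcount=2 -> skip
r=35=100011 popcount=3 -> skip
Kept rows: 15 23 27 29 30

Answer: 15 23 27 29 30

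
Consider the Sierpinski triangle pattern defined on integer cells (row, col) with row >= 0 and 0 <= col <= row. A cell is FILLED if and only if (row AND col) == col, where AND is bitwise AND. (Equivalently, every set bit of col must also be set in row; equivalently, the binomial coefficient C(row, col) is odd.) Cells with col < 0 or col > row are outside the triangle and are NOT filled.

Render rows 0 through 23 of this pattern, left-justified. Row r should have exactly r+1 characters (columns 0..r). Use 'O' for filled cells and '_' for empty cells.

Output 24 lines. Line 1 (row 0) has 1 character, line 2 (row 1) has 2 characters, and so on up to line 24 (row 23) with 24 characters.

r0=0: O
r1=1: OO
r2=10: O_O
r3=11: OOOO
r4=100: O___O
r5=101: OO__OO
r6=110: O_O_O_O
r7=111: OOOOOOOO
r8=1000: O_______O
r9=1001: OO______OO
r10=1010: O_O_____O_O
r11=1011: OOOO____OOOO
r12=1100: O___O___O___O
r13=1101: OO__OO__OO__OO
r14=1110: O_O_O_O_O_O_O_O
r15=1111: OOOOOOOOOOOOOOOO
r16=10000: O_______________O
r17=10001: OO______________OO
r18=10010: O_O_____________O_O
r19=10011: OOOO____________OOOO
r20=10100: O___O___________O___O
r21=10101: OO__OO__________OO__OO
r22=10110: O_O_O_O_________O_O_O_O
r23=10111: OOOOOOOO________OOOOOOOO

Answer: O
OO
O_O
OOOO
O___O
OO__OO
O_O_O_O
OOOOOOOO
O_______O
OO______OO
O_O_____O_O
OOOO____OOOO
O___O___O___O
OO__OO__OO__OO
O_O_O_O_O_O_O_O
OOOOOOOOOOOOOOOO
O_______________O
OO______________OO
O_O_____________O_O
OOOO____________OOOO
O___O___________O___O
OO__OO__________OO__OO
O_O_O_O_________O_O_O_O
OOOOOOOO________OOOOOOOO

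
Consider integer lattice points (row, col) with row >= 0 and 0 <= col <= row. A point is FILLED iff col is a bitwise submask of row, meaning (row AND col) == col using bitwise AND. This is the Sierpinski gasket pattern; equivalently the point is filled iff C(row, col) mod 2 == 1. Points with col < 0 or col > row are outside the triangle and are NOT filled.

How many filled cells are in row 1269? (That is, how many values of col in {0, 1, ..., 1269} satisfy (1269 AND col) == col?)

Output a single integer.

1269 in binary = 10011110101
popcount(1269) = number of 1-bits in 10011110101 = 7
A col c satisfies (1269 AND c) == c iff every set bit of c is also set in 1269; each of the 7 set bits of 1269 can independently be on or off in c.
count = 2^7 = 128

Answer: 128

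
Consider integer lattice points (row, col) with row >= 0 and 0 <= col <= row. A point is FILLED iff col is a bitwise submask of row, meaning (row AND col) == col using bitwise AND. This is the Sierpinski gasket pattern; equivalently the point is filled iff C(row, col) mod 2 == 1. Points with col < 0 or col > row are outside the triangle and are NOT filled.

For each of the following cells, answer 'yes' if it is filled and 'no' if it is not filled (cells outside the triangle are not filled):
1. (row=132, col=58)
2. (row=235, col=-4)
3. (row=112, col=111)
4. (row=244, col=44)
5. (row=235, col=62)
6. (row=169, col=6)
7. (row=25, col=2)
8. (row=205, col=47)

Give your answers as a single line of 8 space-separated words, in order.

Answer: no no no no no no no no

Derivation:
(132,58): row=0b10000100, col=0b111010, row AND col = 0b0 = 0; 0 != 58 -> empty
(235,-4): col outside [0, 235] -> not filled
(112,111): row=0b1110000, col=0b1101111, row AND col = 0b1100000 = 96; 96 != 111 -> empty
(244,44): row=0b11110100, col=0b101100, row AND col = 0b100100 = 36; 36 != 44 -> empty
(235,62): row=0b11101011, col=0b111110, row AND col = 0b101010 = 42; 42 != 62 -> empty
(169,6): row=0b10101001, col=0b110, row AND col = 0b0 = 0; 0 != 6 -> empty
(25,2): row=0b11001, col=0b10, row AND col = 0b0 = 0; 0 != 2 -> empty
(205,47): row=0b11001101, col=0b101111, row AND col = 0b1101 = 13; 13 != 47 -> empty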